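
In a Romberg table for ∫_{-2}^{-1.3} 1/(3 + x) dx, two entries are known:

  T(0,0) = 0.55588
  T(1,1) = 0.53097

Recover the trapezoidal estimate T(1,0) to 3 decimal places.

0.537

From T(1,1) = (4·T(1,0) − T(0,0))/3, solve for T(1,0):
4·T(1,0) = 3·0.53097 + 0.55588 = 2.14879
T(1,0) = 0.53720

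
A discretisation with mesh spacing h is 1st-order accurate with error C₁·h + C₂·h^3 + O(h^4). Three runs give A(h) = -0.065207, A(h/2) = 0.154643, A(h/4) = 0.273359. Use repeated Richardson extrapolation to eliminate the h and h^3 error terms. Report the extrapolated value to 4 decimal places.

First eliminate the h term (factor 2^1 = 2):
  B₁ = (2·0.154643 − (-0.065207))/1 = 0.374493
  B₂ = (2·0.273359 − 0.154643)/1 = 0.392075
Then eliminate the h^3 term (factor 2^3 = 8):
  (8·0.392075 − 0.374493)/7 = 0.394587

0.3946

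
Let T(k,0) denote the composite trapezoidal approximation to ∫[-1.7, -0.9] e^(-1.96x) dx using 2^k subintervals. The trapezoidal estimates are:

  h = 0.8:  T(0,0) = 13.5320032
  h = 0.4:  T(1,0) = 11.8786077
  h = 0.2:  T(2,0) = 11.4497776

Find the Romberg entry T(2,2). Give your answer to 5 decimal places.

Richardson extrapolation on the trapezoidal column (denominator 4−1=3):
T(1,1) = (4·11.8786077 − 13.5320032) / 3 = 11.3274759
T(2,1) = 11.4497776 + (11.4497776 − 11.8786077)/3 = 11.3068342
T(2,2) = 11.3068342 + (11.3068342 − 11.3274759)/15 = 11.3054581
(Column j=1 coincides with Simpson's rule on the same nodes.)

11.30546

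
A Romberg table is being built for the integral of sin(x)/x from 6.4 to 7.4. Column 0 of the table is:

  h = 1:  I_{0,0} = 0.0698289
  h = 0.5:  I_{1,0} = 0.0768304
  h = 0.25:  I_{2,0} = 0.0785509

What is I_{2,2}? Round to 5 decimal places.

Richardson extrapolation on the trapezoidal column (denominator 4−1=3):
I_{1,1} = (4·0.0768304 − 0.0698289) / 3 = 0.0791642
I_{2,1} = 0.0785509 + (0.0785509 − 0.0768304)/3 = 0.0791244
I_{2,2} = 0.0791244 + (0.0791244 − 0.0791642)/15 = 0.0791217

0.07912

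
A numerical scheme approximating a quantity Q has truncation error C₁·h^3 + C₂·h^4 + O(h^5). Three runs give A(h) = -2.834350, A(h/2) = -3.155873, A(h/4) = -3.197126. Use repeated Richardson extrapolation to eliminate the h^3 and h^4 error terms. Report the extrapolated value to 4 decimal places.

First eliminate the h^3 term (factor 2^3 = 8):
  B₁ = (8·(-3.155873) − (-2.834350))/7 = -3.201805
  B₂ = (8·(-3.197126) − (-3.155873))/7 = -3.203019
Then eliminate the h^4 term (factor 2^4 = 16):
  (16·(-3.203019) − (-3.201805))/15 = -3.203100

-3.2031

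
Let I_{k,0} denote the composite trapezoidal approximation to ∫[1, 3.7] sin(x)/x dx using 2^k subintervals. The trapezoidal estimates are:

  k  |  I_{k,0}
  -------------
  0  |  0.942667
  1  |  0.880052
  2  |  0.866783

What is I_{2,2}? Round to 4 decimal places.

0.8626

Richardson extrapolation on the trapezoidal column (denominator 4−1=3):
I_{1,1} = 0.880052 + (0.880052 − 0.942667)/3 = 0.859180
I_{2,1} = 0.866783 + (0.866783 − 0.880052)/3 = 0.862360
I_{2,2} = 0.862360 + (0.862360 − 0.859180)/15 = 0.862572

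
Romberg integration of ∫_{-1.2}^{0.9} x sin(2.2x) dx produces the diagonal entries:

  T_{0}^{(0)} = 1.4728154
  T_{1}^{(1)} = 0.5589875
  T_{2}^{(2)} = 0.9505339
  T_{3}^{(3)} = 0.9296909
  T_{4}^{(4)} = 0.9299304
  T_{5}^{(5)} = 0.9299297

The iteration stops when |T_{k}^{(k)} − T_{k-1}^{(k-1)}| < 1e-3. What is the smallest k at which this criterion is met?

k = 4

|T_{1}^{(1)} − T_{0}^{(0)}| = 0.9138279 ≥ 1e-3
|T_{2}^{(2)} − T_{1}^{(1)}| = 0.3915464 ≥ 1e-3
|T_{3}^{(3)} − T_{2}^{(2)}| = 0.0208430 ≥ 1e-3
|T_{4}^{(4)} − T_{3}^{(3)}| = 0.0002395 < 1e-3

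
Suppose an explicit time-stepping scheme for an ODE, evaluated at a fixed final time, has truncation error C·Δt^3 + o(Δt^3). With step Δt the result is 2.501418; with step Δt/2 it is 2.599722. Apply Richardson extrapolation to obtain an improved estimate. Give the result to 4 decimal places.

2.6138

The leading error scales as Δt^3; refining by a factor of 2 reduces it by 2^3 = 8.
Extrapolated value = (8·A(Δt/2) − A(Δt)) / (8 − 1)
= (8·2.599722 − 2.501418) / 7
= 18.296358 / 7 = 2.613765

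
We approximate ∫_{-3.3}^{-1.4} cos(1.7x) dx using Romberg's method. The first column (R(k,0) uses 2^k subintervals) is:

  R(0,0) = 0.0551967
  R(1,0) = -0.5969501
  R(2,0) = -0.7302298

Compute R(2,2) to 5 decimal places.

-0.77201

R(1,1) = (4·(-0.5969501) − 0.0551967) / 3 = -0.8143324
R(2,1) = -0.7302298 + (-0.7302298 − (-0.5969501))/3 = -0.7746564
R(2,2) = (16·(-0.7746564) − (-0.8143324)) / 15 = -0.7720113
(Column j=1 coincides with Simpson's rule on the same nodes.)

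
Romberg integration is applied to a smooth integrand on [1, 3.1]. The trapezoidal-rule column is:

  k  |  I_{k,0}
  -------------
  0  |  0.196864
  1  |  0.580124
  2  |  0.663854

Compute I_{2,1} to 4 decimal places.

0.6918

I_{2,1} = (4·0.663854 − 0.580124) / 3 = 0.691764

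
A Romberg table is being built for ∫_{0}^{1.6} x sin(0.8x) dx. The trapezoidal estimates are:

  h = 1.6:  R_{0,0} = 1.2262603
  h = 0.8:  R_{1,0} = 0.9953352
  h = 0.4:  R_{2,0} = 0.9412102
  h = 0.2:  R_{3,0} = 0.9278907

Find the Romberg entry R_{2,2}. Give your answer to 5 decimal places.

0.92349

Richardson extrapolation on the trapezoidal column (denominator 4−1=3):
R_{1,1} = (4·0.9953352 − 1.2262603) / 3 = 0.9183602
R_{2,1} = (4·0.9412102 − 0.9953352) / 3 = 0.9231685
R_{2,2} = (16·0.9231685 − 0.9183602) / 15 = 0.9234891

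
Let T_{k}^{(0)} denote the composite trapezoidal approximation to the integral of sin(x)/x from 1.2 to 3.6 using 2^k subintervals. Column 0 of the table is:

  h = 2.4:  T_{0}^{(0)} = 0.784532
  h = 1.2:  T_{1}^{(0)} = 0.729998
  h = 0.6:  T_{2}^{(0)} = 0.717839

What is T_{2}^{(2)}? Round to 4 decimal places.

T_{1}^{(1)} = (4·0.729998 − 0.784532) / 3 = 0.711820
T_{2}^{(1)} = (4·0.717839 − 0.729998) / 3 = 0.713786
T_{2}^{(2)} = 0.713786 + (0.713786 − 0.711820)/15 = 0.713917
(Column j=1 coincides with Simpson's rule on the same nodes.)

0.7139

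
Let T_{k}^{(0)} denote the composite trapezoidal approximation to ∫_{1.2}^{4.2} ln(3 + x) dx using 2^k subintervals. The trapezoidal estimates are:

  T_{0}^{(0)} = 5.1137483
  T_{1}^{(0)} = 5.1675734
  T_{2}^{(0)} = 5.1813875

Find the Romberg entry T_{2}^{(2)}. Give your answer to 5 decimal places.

5.18602

T_{1}^{(1)} = 5.1675734 + (5.1675734 − 5.1137483)/3 = 5.1855151
T_{2}^{(1)} = (4·5.1813875 − 5.1675734) / 3 = 5.1859922
T_{2}^{(2)} = (16·5.1859922 − 5.1855151) / 15 = 5.1860240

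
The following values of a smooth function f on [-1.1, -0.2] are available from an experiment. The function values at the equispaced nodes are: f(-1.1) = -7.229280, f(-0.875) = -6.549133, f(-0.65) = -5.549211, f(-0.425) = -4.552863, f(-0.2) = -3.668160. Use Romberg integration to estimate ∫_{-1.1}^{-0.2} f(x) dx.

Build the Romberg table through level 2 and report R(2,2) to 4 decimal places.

-4.9814

R(0,0) (trapezoid, 1 panel, h=0.9000): -4.903848
R(1,0) (trapezoid, 2 panels, h=0.4500): -4.949069
R(2,0) (trapezoid, 4 panels, h=0.2250): -4.972484
R(1,1) = -4.949069 + (-4.949069 − (-4.903848))/3 = -4.964143
R(2,1) = -4.972484 + (-4.972484 − (-4.949069))/3 = -4.980289
R(2,2) = -4.980289 + (-4.980289 − (-4.964143))/15 = -4.981365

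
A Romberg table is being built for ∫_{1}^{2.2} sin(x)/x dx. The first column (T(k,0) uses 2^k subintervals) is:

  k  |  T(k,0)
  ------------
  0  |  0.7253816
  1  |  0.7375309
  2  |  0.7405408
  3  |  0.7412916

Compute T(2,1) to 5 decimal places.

0.74154

T(2,1) = (4·0.7405408 − 0.7375309) / 3 = 0.7415441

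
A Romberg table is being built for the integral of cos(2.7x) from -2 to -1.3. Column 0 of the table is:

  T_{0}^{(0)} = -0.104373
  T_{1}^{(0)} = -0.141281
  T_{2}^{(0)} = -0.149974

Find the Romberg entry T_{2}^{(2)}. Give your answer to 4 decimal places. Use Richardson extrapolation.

T_{1}^{(1)} = -0.141281 + (-0.141281 − (-0.104373))/3 = -0.153584
T_{2}^{(1)} = -0.149974 + (-0.149974 − (-0.141281))/3 = -0.152872
T_{2}^{(2)} = (16·(-0.152872) − (-0.153584)) / 15 = -0.152825

-0.1528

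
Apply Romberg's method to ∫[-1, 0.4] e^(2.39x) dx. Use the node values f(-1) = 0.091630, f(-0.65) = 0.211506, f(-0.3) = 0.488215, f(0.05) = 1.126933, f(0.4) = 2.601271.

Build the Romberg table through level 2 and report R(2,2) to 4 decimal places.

R(0,0) (trapezoid, 1 panel, h=1.4000): 1.885031
R(1,0) (trapezoid, 2 panels, h=0.7000): 1.284266
R(2,0) (trapezoid, 4 panels, h=0.3500): 1.110587
R(1,1) = 1.284266 + (1.284266 − 1.885031)/3 = 1.084011
R(2,1) = 1.110587 + (1.110587 − 1.284266)/3 = 1.052694
R(2,2) = 1.052694 + (1.052694 − 1.084011)/15 = 1.050606

1.0506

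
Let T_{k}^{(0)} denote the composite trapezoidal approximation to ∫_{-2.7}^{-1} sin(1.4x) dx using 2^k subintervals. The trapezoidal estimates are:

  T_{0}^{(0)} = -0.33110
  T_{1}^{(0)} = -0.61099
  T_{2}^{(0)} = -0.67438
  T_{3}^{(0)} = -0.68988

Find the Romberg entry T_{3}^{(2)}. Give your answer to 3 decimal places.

-0.695

T_{2}^{(1)} = (4·(-0.67438) − (-0.61099)) / 3 = -0.69551
T_{3}^{(1)} = -0.68988 + (-0.68988 − (-0.67438))/3 = -0.69505
T_{3}^{(2)} = -0.69505 + (-0.69505 − (-0.69551))/15 = -0.69502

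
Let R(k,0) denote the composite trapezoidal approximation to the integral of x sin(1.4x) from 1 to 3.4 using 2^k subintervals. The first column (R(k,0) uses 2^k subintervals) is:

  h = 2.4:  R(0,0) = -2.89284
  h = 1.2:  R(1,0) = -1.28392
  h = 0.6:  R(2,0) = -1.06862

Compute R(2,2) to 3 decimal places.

-1.013

Richardson extrapolation on the trapezoidal column (denominator 4−1=3):
R(1,1) = -1.28392 + (-1.28392 − (-2.89284))/3 = -0.74761
R(2,1) = (4·(-1.06862) − (-1.28392)) / 3 = -0.99685
R(2,2) = (16·(-0.99685) − (-0.74761)) / 15 = -1.01347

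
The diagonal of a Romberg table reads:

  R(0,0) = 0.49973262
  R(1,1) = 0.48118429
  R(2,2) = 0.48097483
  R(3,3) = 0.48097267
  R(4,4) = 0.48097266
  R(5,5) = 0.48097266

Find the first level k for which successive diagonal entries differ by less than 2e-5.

k = 3

|R(1,1) − R(0,0)| = 0.01854833 ≥ 2e-5
|R(2,2) − R(1,1)| = 0.00020946 ≥ 2e-5
|R(3,3) − R(2,2)| = 0.00000216 < 2e-5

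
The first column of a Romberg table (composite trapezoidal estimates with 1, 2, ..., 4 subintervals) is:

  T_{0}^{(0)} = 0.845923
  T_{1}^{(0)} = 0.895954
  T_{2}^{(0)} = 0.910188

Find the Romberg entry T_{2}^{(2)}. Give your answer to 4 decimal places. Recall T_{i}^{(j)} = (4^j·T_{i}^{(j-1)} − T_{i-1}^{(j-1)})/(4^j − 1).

Richardson extrapolation on the trapezoidal column (denominator 4−1=3):
T_{1}^{(1)} = (4·0.895954 − 0.845923) / 3 = 0.912631
T_{2}^{(1)} = 0.910188 + (0.910188 − 0.895954)/3 = 0.914933
T_{2}^{(2)} = 0.914933 + (0.914933 − 0.912631)/15 = 0.915086
(Column j=1 coincides with Simpson's rule on the same nodes.)

0.9151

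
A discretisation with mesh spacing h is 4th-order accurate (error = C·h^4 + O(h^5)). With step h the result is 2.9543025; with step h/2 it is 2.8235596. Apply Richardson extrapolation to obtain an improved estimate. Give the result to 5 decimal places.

The leading error scales as h^4; refining by a factor of 2 reduces it by 2^4 = 16.
Extrapolated value = (16·A(h/2) − A(h)) / (16 − 1)
= (16·2.8235596 − 2.9543025) / 15
= 42.2226511 / 15 = 2.8148434

2.81484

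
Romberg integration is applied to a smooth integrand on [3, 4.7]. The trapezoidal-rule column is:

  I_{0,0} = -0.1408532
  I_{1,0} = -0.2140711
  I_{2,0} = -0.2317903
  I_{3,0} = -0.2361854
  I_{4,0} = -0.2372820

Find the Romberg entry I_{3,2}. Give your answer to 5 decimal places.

-0.23765

Richardson extrapolation on the trapezoidal column (denominator 4−1=3):
I_{2,1} = -0.2317903 + (-0.2317903 − (-0.2140711))/3 = -0.2376967
I_{3,1} = -0.2361854 + (-0.2361854 − (-0.2317903))/3 = -0.2376504
I_{3,2} = (16·(-0.2376504) − (-0.2376967)) / 15 = -0.2376473
(Column j=1 coincides with Simpson's rule on the same nodes.)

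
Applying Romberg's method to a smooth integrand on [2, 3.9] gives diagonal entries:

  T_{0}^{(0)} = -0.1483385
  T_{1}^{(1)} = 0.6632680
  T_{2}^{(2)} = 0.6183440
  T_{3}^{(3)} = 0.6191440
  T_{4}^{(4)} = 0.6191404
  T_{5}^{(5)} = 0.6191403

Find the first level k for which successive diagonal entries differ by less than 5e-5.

|T_{1}^{(1)} − T_{0}^{(0)}| = 0.8116065 ≥ 5e-5
|T_{2}^{(2)} − T_{1}^{(1)}| = 0.0449240 ≥ 5e-5
|T_{3}^{(3)} − T_{2}^{(2)}| = 0.0008000 ≥ 5e-5
|T_{4}^{(4)} − T_{3}^{(3)}| = 0.0000036 < 5e-5

k = 4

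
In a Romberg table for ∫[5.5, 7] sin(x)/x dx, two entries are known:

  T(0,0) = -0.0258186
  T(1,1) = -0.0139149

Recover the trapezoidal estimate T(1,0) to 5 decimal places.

-0.01689

From T(1,1) = (4·T(1,0) − T(0,0))/3, solve for T(1,0):
4·T(1,0) = 3·(-0.0139149) + (-0.0258186) = -0.0675633
T(1,0) = -0.0168908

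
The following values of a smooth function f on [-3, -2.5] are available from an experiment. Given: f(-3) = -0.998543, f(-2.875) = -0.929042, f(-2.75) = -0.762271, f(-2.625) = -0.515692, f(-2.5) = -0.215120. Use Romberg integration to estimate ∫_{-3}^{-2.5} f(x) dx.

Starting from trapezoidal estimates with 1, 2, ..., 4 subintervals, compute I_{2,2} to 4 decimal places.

-0.3549

I_{0,0} (trapezoid, 1 panel, h=0.5000): -0.303416
I_{1,0} (trapezoid, 2 panels, h=0.2500): -0.342276
I_{2,0} (trapezoid, 4 panels, h=0.1250): -0.351730
I_{1,1} = -0.342276 + (-0.342276 − (-0.303416))/3 = -0.355229
I_{2,1} = -0.351730 + (-0.351730 − (-0.342276))/3 = -0.354881
I_{2,2} = -0.354881 + (-0.354881 − (-0.355229))/15 = -0.354858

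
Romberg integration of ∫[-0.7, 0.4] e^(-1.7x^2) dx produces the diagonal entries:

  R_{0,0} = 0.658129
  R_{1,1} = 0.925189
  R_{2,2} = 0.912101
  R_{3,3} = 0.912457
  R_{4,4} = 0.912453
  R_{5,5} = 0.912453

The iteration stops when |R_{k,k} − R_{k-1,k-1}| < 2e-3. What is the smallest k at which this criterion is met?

|R_{1,1} − R_{0,0}| = 0.267060 ≥ 2e-3
|R_{2,2} − R_{1,1}| = 0.013088 ≥ 2e-3
|R_{3,3} − R_{2,2}| = 0.000356 < 2e-3

k = 3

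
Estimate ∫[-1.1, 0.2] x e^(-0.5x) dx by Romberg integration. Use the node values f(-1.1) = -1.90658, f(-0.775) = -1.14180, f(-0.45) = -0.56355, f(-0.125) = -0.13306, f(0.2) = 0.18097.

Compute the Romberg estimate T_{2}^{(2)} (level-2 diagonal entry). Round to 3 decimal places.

T_{0}^{(0)} (trapezoid, 1 panel, h=1.3000): -1.12165
T_{1}^{(0)} (trapezoid, 2 panels, h=0.6500): -0.92713
T_{2}^{(0)} (trapezoid, 4 panels, h=0.3250): -0.87789
T_{1}^{(1)} = -0.92713 + (-0.92713 − (-1.12165))/3 = -0.86229
T_{2}^{(1)} = -0.87789 + (-0.87789 − (-0.92713))/3 = -0.86148
T_{2}^{(2)} = -0.86148 + (-0.86148 − (-0.86229))/15 = -0.86143

-0.861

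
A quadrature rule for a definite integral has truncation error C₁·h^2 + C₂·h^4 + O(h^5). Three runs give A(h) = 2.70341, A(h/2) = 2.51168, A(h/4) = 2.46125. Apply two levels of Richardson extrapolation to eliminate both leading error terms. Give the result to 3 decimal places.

First eliminate the h^2 term (factor 2^2 = 4):
  B₁ = (4·2.51168 − 2.70341)/3 = 2.44777
  B₂ = (4·2.46125 − 2.51168)/3 = 2.44444
Then eliminate the h^4 term (factor 2^4 = 16):
  (16·2.44444 − 2.44777)/15 = 2.44422

2.444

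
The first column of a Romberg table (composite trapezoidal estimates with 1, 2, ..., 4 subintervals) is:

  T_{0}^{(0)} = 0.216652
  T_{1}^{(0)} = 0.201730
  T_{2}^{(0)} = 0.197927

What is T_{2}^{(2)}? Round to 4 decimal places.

0.1967

Richardson extrapolation on the trapezoidal column (denominator 4−1=3):
T_{1}^{(1)} = (4·0.201730 − 0.216652) / 3 = 0.196756
T_{2}^{(1)} = (4·0.197927 − 0.201730) / 3 = 0.196659
T_{2}^{(2)} = (16·0.196659 − 0.196756) / 15 = 0.196653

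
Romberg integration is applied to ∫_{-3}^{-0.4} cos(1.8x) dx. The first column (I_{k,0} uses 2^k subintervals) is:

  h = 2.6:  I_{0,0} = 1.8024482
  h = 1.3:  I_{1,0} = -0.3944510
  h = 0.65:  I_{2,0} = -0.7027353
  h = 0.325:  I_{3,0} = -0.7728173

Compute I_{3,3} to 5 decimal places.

Richardson extrapolation on the trapezoidal column (denominator 4−1=3):
I_{1,1} = -0.3944510 + (-0.3944510 − 1.8024482)/3 = -1.1267507
I_{2,1} = -0.7027353 + (-0.7027353 − (-0.3944510))/3 = -0.8054967
I_{3,1} = (4·(-0.7728173) − (-0.7027353)) / 3 = -0.7961780
I_{2,2} = (16·(-0.8054967) − (-1.1267507)) / 15 = -0.7840798
I_{3,2} = (16·(-0.7961780) − (-0.8054967)) / 15 = -0.7955568
I_{3,3} = (64·(-0.7955568) − (-0.7840798)) / 63 = -0.7957390

-0.79574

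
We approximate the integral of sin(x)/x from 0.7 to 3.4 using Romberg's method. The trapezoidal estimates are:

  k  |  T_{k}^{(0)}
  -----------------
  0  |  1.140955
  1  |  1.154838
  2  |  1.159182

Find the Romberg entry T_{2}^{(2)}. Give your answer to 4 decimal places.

Richardson extrapolation on the trapezoidal column (denominator 4−1=3):
T_{1}^{(1)} = 1.154838 + (1.154838 − 1.140955)/3 = 1.159466
T_{2}^{(1)} = 1.159182 + (1.159182 − 1.154838)/3 = 1.160630
T_{2}^{(2)} = (16·1.160630 − 1.159466) / 15 = 1.160708
(Column j=1 coincides with Simpson's rule on the same nodes.)

1.1607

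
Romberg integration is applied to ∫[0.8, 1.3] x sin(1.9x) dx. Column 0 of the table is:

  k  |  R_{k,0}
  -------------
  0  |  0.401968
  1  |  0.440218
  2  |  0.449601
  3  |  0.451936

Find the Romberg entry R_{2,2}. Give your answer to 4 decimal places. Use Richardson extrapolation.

0.4527

Richardson extrapolation on the trapezoidal column (denominator 4−1=3):
R_{1,1} = 0.440218 + (0.440218 − 0.401968)/3 = 0.452968
R_{2,1} = 0.449601 + (0.449601 − 0.440218)/3 = 0.452729
R_{2,2} = (16·0.452729 − 0.452968) / 15 = 0.452713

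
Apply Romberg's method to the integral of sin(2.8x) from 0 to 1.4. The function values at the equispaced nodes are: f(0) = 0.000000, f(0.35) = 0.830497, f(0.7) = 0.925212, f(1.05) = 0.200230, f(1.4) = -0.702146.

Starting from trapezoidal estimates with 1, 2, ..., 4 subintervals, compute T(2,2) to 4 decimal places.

0.6093

T(0,0) (trapezoid, 1 panel, h=1.4000): -0.491502
T(1,0) (trapezoid, 2 panels, h=0.7000): 0.401897
T(2,0) (trapezoid, 4 panels, h=0.3500): 0.561703
T(1,1) = 0.401897 + (0.401897 − (-0.491502))/3 = 0.699697
T(2,1) = 0.561703 + (0.561703 − 0.401897)/3 = 0.614972
T(2,2) = 0.614972 + (0.614972 − 0.699697)/15 = 0.609324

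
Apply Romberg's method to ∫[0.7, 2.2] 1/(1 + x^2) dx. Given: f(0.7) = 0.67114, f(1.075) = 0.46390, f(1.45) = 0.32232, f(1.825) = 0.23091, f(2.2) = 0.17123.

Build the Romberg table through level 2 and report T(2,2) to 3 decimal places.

0.533

T(0,0) (trapezoid, 1 panel, h=1.5000): 0.63178
T(1,0) (trapezoid, 2 panels, h=0.7500): 0.55763
T(2,0) (trapezoid, 4 panels, h=0.3750): 0.53937
T(1,1) = 0.55763 + (0.55763 − 0.63178)/3 = 0.53291
T(2,1) = 0.53937 + (0.53937 − 0.55763)/3 = 0.53328
T(2,2) = 0.53328 + (0.53328 − 0.53291)/15 = 0.53330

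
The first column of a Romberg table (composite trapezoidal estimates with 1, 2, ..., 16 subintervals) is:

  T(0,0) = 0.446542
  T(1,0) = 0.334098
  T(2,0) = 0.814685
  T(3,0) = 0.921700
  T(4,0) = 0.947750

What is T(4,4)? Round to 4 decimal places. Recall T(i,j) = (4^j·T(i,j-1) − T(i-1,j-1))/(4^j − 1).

0.9564

Richardson extrapolation on the trapezoidal column (denominator 4−1=3):
T(1,1) = 0.334098 + (0.334098 − 0.446542)/3 = 0.296617
T(2,1) = (4·0.814685 − 0.334098) / 3 = 0.974881
T(3,1) = (4·0.921700 − 0.814685) / 3 = 0.957372
T(4,1) = 0.947750 + (0.947750 − 0.921700)/3 = 0.956433
T(2,2) = 0.974881 + (0.974881 − 0.296617)/15 = 1.020099
T(3,2) = 0.957372 + (0.957372 − 0.974881)/15 = 0.956205
T(4,2) = (16·0.956433 − 0.957372) / 15 = 0.956370
T(3,3) = 0.956205 + (0.956205 − 1.020099)/63 = 0.955191
T(4,3) = (64·0.956370 − 0.956205) / 63 = 0.956373
T(4,4) = (256·0.956373 − 0.955191) / 255 = 0.956378
(Column j=1 coincides with Simpson's rule on the same nodes.)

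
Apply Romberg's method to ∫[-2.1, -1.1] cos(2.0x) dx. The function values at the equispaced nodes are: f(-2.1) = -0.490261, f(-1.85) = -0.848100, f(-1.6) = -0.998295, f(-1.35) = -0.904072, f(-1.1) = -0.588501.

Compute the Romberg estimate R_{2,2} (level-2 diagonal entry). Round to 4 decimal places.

R_{0,0} (trapezoid, 1 panel, h=1.0000): -0.539381
R_{1,0} (trapezoid, 2 panels, h=0.5000): -0.768838
R_{2,0} (trapezoid, 4 panels, h=0.2500): -0.822462
R_{1,1} = -0.768838 + (-0.768838 − (-0.539381))/3 = -0.845324
R_{2,1} = -0.822462 + (-0.822462 − (-0.768838))/3 = -0.840337
R_{2,2} = -0.840337 + (-0.840337 − (-0.845324))/15 = -0.840005

-0.8400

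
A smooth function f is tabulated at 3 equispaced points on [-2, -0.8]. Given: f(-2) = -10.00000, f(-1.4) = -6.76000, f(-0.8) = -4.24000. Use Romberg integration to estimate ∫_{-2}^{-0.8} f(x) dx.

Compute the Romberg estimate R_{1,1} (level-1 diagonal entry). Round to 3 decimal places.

R_{0,0} (trapezoid, 1 panel, h=1.2000): -8.54400
R_{1,0} (trapezoid, 2 panels, h=0.6000): -8.32800
R_{1,1} = -8.32800 + (-8.32800 − (-8.54400))/3 = -8.25600

-8.256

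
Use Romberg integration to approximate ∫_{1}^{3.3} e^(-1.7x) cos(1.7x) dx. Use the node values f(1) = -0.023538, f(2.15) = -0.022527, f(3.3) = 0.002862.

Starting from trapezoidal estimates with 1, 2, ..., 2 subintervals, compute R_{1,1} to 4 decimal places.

R_{0,0} (trapezoid, 1 panel, h=2.3000): -0.023777
R_{1,0} (trapezoid, 2 panels, h=1.1500): -0.037795
R_{1,1} = -0.037795 + (-0.037795 − (-0.023777))/3 = -0.042468

-0.0425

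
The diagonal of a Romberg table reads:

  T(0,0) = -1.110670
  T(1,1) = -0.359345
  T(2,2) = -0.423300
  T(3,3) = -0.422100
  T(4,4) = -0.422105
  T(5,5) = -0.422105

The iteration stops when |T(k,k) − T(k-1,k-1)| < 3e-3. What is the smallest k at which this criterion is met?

k = 3

|T(1,1) − T(0,0)| = 0.751325 ≥ 3e-3
|T(2,2) − T(1,1)| = 0.063955 ≥ 3e-3
|T(3,3) − T(2,2)| = 0.001200 < 3e-3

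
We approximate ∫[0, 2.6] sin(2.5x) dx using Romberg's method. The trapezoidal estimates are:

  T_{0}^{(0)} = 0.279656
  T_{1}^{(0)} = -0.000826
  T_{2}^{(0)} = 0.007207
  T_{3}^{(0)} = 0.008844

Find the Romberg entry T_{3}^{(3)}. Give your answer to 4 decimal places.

0.0092

T_{1}^{(1)} = -0.000826 + (-0.000826 − 0.279656)/3 = -0.094320
T_{2}^{(1)} = (4·0.007207 − (-0.000826)) / 3 = 0.009885
T_{3}^{(1)} = 0.008844 + (0.008844 − 0.007207)/3 = 0.009390
T_{2}^{(2)} = 0.009885 + (0.009885 − (-0.094320))/15 = 0.016832
T_{3}^{(2)} = 0.009390 + (0.009390 − 0.009885)/15 = 0.009357
T_{3}^{(3)} = 0.009357 + (0.009357 − 0.016832)/63 = 0.009238
(Column j=1 coincides with Simpson's rule on the same nodes.)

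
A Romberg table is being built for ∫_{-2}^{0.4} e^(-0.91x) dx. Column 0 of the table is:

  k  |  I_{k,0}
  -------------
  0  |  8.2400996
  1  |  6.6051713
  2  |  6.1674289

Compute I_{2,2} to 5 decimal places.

Richardson extrapolation on the trapezoidal column (denominator 4−1=3):
I_{1,1} = (4·6.6051713 − 8.2400996) / 3 = 6.0601952
I_{2,1} = 6.1674289 + (6.1674289 − 6.6051713)/3 = 6.0215148
I_{2,2} = (16·6.0215148 − 6.0601952) / 15 = 6.0189361

6.01894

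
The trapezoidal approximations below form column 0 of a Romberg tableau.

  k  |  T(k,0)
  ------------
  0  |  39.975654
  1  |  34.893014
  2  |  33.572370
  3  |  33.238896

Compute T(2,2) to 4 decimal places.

33.1277

Richardson extrapolation on the trapezoidal column (denominator 4−1=3):
T(1,1) = (4·34.893014 − 39.975654) / 3 = 33.198801
T(2,1) = (4·33.572370 − 34.893014) / 3 = 33.132155
T(2,2) = 33.132155 + (33.132155 − 33.198801)/15 = 33.127712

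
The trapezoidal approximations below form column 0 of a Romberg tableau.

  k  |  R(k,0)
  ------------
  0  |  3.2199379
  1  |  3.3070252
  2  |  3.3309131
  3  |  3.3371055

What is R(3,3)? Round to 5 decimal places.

Richardson extrapolation on the trapezoidal column (denominator 4−1=3):
R(1,1) = (4·3.3070252 − 3.2199379) / 3 = 3.3360543
R(2,1) = 3.3309131 + (3.3309131 − 3.3070252)/3 = 3.3388757
R(3,1) = 3.3371055 + (3.3371055 − 3.3309131)/3 = 3.3391696
R(2,2) = (16·3.3388757 − 3.3360543) / 15 = 3.3390638
R(3,2) = 3.3391696 + (3.3391696 − 3.3388757)/15 = 3.3391892
R(3,3) = 3.3391892 + (3.3391892 − 3.3390638)/63 = 3.3391912
(Column j=1 coincides with Simpson's rule on the same nodes.)

3.33919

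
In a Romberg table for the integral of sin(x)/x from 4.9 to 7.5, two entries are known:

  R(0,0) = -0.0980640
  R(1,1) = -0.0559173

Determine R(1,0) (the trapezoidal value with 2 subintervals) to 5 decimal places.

From R(1,1) = (4·R(1,0) − R(0,0))/3, solve for R(1,0):
4·R(1,0) = 3·(-0.0559173) + (-0.0980640) = -0.2658159
R(1,0) = -0.0664540

-0.06645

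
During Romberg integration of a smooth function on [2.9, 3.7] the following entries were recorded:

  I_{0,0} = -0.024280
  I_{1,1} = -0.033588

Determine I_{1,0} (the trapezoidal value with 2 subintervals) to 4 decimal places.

From I_{1,1} = (4·I_{1,0} − I_{0,0})/3, solve for I_{1,0}:
4·I_{1,0} = 3·(-0.033588) + (-0.024280) = -0.125044
I_{1,0} = -0.031261

-0.0313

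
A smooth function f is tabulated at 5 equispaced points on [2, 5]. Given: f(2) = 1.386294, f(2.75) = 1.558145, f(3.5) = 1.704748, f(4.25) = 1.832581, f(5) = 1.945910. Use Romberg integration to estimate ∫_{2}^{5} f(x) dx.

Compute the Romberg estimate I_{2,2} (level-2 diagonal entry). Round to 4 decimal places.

I_{0,0} (trapezoid, 1 panel, h=3.0000): 4.998306
I_{1,0} (trapezoid, 2 panels, h=1.5000): 5.056275
I_{2,0} (trapezoid, 4 panels, h=0.7500): 5.071182
I_{1,1} = 5.056275 + (5.056275 − 4.998306)/3 = 5.075598
I_{2,1} = 5.071182 + (5.071182 − 5.056275)/3 = 5.076151
I_{2,2} = 5.076151 + (5.076151 − 5.075598)/15 = 5.076188

5.0762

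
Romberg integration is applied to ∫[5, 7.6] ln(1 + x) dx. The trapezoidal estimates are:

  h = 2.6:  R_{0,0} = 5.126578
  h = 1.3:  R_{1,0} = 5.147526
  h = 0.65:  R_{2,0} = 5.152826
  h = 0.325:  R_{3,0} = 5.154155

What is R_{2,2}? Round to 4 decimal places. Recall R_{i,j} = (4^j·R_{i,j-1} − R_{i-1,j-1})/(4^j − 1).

5.1546

Richardson extrapolation on the trapezoidal column (denominator 4−1=3):
R_{1,1} = 5.147526 + (5.147526 − 5.126578)/3 = 5.154509
R_{2,1} = 5.152826 + (5.152826 − 5.147526)/3 = 5.154593
R_{2,2} = 5.154593 + (5.154593 − 5.154509)/15 = 5.154599
(Column j=1 coincides with Simpson's rule on the same nodes.)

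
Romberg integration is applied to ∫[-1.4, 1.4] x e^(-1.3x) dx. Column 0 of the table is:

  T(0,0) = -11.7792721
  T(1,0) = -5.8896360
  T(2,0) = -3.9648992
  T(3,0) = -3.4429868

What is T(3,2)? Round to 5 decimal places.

T(2,1) = (4·(-3.9648992) − (-5.8896360)) / 3 = -3.3233203
T(3,1) = (4·(-3.4429868) − (-3.9648992)) / 3 = -3.2690160
T(3,2) = (16·(-3.2690160) − (-3.3233203)) / 15 = -3.2653957

-3.26540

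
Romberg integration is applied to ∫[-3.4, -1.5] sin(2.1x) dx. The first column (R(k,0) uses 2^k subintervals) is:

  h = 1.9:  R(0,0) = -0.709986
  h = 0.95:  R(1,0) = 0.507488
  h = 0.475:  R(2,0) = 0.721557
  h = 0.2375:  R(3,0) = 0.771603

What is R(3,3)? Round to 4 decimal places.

0.7880

Richardson extrapolation on the trapezoidal column (denominator 4−1=3):
R(1,1) = (4·0.507488 − (-0.709986)) / 3 = 0.913313
R(2,1) = 0.721557 + (0.721557 − 0.507488)/3 = 0.792913
R(3,1) = 0.771603 + (0.771603 − 0.721557)/3 = 0.788285
R(2,2) = 0.792913 + (0.792913 − 0.913313)/15 = 0.784886
R(3,2) = 0.788285 + (0.788285 − 0.792913)/15 = 0.787976
R(3,3) = 0.787976 + (0.787976 − 0.784886)/63 = 0.788025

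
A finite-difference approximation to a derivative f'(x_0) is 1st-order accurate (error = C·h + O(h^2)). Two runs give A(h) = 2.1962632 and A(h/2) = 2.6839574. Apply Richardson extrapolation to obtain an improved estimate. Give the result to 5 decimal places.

3.17165

The leading error scales as h; refining by a factor of 2 reduces it by 2^1 = 2.
Extrapolated value = (2·A(h/2) − A(h)) / (2 − 1)
= (2·2.6839574 − 2.1962632) / 1
= 3.1716516 / 1 = 3.1716516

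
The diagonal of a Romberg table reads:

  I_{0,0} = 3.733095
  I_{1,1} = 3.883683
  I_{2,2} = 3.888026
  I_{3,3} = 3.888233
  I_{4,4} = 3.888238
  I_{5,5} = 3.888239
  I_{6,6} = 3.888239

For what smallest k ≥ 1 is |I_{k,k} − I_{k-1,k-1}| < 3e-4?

|I_{1,1} − I_{0,0}| = 0.150588 ≥ 3e-4
|I_{2,2} − I_{1,1}| = 0.004343 ≥ 3e-4
|I_{3,3} − I_{2,2}| = 0.000207 < 3e-4

k = 3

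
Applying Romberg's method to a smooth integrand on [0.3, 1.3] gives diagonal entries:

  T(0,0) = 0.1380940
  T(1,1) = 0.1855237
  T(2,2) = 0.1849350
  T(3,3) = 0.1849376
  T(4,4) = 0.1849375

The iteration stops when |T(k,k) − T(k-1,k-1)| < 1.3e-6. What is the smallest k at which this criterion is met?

|T(1,1) − T(0,0)| = 0.0474297 ≥ 1.3e-6
|T(2,2) − T(1,1)| = 0.0005887 ≥ 1.3e-6
|T(3,3) − T(2,2)| = 0.0000026 ≥ 1.3e-6
|T(4,4) − T(3,3)| = 0.0000001 < 1.3e-6

k = 4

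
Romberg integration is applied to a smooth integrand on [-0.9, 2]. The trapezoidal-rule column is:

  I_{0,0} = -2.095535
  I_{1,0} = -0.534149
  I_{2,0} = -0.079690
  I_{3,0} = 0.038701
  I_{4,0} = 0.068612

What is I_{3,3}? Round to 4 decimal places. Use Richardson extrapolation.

Richardson extrapolation on the trapezoidal column (denominator 4−1=3):
I_{1,1} = (4·(-0.534149) − (-2.095535)) / 3 = -0.013687
I_{2,1} = -0.079690 + (-0.079690 − (-0.534149))/3 = 0.071796
I_{3,1} = (4·0.038701 − (-0.079690)) / 3 = 0.078165
I_{2,2} = 0.071796 + (0.071796 − (-0.013687))/15 = 0.077495
I_{3,2} = 0.078165 + (0.078165 − 0.071796)/15 = 0.078590
I_{3,3} = (64·0.078590 − 0.077495) / 63 = 0.078607

0.0786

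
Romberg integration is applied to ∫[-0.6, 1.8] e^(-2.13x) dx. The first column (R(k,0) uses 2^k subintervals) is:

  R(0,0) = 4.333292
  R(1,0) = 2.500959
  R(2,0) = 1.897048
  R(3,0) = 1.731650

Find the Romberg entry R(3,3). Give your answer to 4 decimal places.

R(1,1) = (4·2.500959 − 4.333292) / 3 = 1.890181
R(2,1) = 1.897048 + (1.897048 − 2.500959)/3 = 1.695744
R(3,1) = (4·1.731650 − 1.897048) / 3 = 1.676517
R(2,2) = (16·1.695744 − 1.890181) / 15 = 1.682782
R(3,2) = 1.676517 + (1.676517 − 1.695744)/15 = 1.675235
R(3,3) = (64·1.675235 − 1.682782) / 63 = 1.675115

1.6751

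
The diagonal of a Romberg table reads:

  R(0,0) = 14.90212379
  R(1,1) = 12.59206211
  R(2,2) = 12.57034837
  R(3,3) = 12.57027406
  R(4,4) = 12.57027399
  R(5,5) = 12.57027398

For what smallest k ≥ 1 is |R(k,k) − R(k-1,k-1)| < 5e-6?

k = 4

|R(1,1) − R(0,0)| = 2.31006168 ≥ 5e-6
|R(2,2) − R(1,1)| = 0.02171374 ≥ 5e-6
|R(3,3) − R(2,2)| = 0.00007431 ≥ 5e-6
|R(4,4) − R(3,3)| = 0.00000007 < 5e-6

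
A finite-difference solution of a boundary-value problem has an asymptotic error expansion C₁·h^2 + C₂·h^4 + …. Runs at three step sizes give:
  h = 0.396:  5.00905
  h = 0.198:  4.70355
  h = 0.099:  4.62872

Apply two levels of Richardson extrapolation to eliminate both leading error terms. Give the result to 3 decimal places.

First eliminate the h^2 term (factor 2^2 = 4):
  B₁ = (4·4.70355 − 5.00905)/3 = 4.60172
  B₂ = (4·4.62872 − 4.70355)/3 = 4.60378
Then eliminate the h^4 term (factor 2^4 = 16):
  (16·4.60378 − 4.60172)/15 = 4.60392

4.604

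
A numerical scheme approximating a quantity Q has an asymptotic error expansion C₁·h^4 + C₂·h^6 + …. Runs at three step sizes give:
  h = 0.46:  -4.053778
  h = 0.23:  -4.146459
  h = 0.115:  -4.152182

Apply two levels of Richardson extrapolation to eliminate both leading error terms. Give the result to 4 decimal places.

-4.1526

First eliminate the h^4 term (factor 2^4 = 16):
  B₁ = (16·(-4.146459) − (-4.053778))/15 = -4.152638
  B₂ = (16·(-4.152182) − (-4.146459))/15 = -4.152564
Then eliminate the h^6 term (factor 2^6 = 64):
  (64·(-4.152564) − (-4.152638))/63 = -4.152563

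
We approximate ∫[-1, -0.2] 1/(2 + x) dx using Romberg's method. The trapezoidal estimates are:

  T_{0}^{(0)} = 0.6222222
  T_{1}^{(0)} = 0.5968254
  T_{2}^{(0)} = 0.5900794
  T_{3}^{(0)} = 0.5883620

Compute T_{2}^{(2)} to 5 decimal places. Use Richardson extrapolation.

0.58780

Richardson extrapolation on the trapezoidal column (denominator 4−1=3):
T_{1}^{(1)} = (4·0.5968254 − 0.6222222) / 3 = 0.5883598
T_{2}^{(1)} = (4·0.5900794 − 0.5968254) / 3 = 0.5878307
T_{2}^{(2)} = (16·0.5878307 − 0.5883598) / 15 = 0.5877954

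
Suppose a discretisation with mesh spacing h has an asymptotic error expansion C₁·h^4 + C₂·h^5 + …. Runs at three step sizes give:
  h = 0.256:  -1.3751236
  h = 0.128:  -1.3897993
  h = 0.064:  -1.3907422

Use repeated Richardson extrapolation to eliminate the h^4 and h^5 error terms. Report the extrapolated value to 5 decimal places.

First eliminate the h^4 term (factor 2^4 = 16):
  B₁ = (16·(-1.3897993) − (-1.3751236))/15 = -1.3907777
  B₂ = (16·(-1.3907422) − (-1.3897993))/15 = -1.3908051
Then eliminate the h^5 term (factor 2^5 = 32):
  (32·(-1.3908051) − (-1.3907777))/31 = -1.3908060

-1.39081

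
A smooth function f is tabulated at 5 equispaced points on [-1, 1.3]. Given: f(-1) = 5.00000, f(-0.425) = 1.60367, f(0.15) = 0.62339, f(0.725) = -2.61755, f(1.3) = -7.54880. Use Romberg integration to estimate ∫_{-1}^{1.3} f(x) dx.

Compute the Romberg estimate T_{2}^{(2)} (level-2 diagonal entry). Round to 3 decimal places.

-1.094

T_{0}^{(0)} (trapezoid, 1 panel, h=2.3000): -2.93112
T_{1}^{(0)} (trapezoid, 2 panels, h=1.1500): -0.74866
T_{2}^{(0)} (trapezoid, 4 panels, h=0.5750): -0.95731
T_{1}^{(1)} = -0.74866 + (-0.74866 − (-2.93112))/3 = -0.02117
T_{2}^{(1)} = -0.95731 + (-0.95731 − (-0.74866))/3 = -1.02686
T_{2}^{(2)} = -1.02686 + (-1.02686 − (-0.02117))/15 = -1.09391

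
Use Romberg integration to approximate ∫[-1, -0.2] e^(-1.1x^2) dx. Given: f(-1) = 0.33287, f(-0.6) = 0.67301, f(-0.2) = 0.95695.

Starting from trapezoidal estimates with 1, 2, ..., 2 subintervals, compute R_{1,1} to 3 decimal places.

0.531

R_{0,0} (trapezoid, 1 panel, h=0.8000): 0.51593
R_{1,0} (trapezoid, 2 panels, h=0.4000): 0.52717
R_{1,1} = 0.52717 + (0.52717 − 0.51593)/3 = 0.53092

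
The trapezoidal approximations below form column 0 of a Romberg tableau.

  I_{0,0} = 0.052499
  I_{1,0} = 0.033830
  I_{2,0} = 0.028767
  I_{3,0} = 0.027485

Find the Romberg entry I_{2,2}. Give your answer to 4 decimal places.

0.0270

Richardson extrapolation on the trapezoidal column (denominator 4−1=3):
I_{1,1} = (4·0.033830 − 0.052499) / 3 = 0.027607
I_{2,1} = 0.028767 + (0.028767 − 0.033830)/3 = 0.027079
I_{2,2} = (16·0.027079 − 0.027607) / 15 = 0.027044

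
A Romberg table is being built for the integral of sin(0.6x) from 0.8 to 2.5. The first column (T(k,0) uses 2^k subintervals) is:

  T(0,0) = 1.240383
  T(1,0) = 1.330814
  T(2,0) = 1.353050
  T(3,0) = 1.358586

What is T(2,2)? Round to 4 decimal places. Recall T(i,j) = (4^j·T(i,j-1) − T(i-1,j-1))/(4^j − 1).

1.3604

T(1,1) = 1.330814 + (1.330814 − 1.240383)/3 = 1.360958
T(2,1) = (4·1.353050 − 1.330814) / 3 = 1.360462
T(2,2) = 1.360462 + (1.360462 − 1.360958)/15 = 1.360429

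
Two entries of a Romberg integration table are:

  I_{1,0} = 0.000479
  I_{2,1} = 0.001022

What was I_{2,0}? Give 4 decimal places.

From I_{2,1} = (4·I_{2,0} − I_{1,0})/3, solve for I_{2,0}:
4·I_{2,0} = 3·0.001022 + 0.000479 = 0.003545
I_{2,0} = 0.000886

0.0009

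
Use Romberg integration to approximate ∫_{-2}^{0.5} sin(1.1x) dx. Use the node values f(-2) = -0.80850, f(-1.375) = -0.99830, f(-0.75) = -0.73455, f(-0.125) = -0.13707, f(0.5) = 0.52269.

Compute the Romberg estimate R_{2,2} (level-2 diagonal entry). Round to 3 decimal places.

R_{0,0} (trapezoid, 1 panel, h=2.5000): -0.35726
R_{1,0} (trapezoid, 2 panels, h=1.2500): -1.09682
R_{2,0} (trapezoid, 4 panels, h=0.6250): -1.25802
R_{1,1} = -1.09682 + (-1.09682 − (-0.35726))/3 = -1.34334
R_{2,1} = -1.25802 + (-1.25802 − (-1.09682))/3 = -1.31175
R_{2,2} = -1.31175 + (-1.31175 − (-1.34334))/15 = -1.30964

-1.310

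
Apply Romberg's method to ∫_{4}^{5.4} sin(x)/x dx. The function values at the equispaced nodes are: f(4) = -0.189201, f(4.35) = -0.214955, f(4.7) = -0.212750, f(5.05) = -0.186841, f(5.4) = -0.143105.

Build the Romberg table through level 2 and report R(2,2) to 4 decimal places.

R(0,0) (trapezoid, 1 panel, h=1.4000): -0.232614
R(1,0) (trapezoid, 2 panels, h=0.7000): -0.265232
R(2,0) (trapezoid, 4 panels, h=0.3500): -0.273245
R(1,1) = -0.265232 + (-0.265232 − (-0.232614))/3 = -0.276105
R(2,1) = -0.273245 + (-0.273245 − (-0.265232))/3 = -0.275916
R(2,2) = -0.275916 + (-0.275916 − (-0.276105))/15 = -0.275903

-0.2759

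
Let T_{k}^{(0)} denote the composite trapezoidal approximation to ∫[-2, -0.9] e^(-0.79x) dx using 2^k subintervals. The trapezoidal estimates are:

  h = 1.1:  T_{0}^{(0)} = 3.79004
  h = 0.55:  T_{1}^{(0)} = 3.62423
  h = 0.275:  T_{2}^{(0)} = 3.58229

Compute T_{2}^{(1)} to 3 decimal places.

3.568

Richardson extrapolation on the trapezoidal column (denominator 4−1=3):
T_{2}^{(1)} = 3.58229 + (3.58229 − 3.62423)/3 = 3.56831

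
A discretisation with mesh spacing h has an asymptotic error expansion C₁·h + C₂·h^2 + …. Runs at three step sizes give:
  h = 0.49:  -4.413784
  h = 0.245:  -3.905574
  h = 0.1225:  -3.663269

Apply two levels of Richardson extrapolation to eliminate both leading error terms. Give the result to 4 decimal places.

-3.4288

First eliminate the h term (factor 2^1 = 2):
  B₁ = (2·(-3.905574) − (-4.413784))/1 = -3.397364
  B₂ = (2·(-3.663269) − (-3.905574))/1 = -3.420964
Then eliminate the h^2 term (factor 2^2 = 4):
  (4·(-3.420964) − (-3.397364))/3 = -3.428831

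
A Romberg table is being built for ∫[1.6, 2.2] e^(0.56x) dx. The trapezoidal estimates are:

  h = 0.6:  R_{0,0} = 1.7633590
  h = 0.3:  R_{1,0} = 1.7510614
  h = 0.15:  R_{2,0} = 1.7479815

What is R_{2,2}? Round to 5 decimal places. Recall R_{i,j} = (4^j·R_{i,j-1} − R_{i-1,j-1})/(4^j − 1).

Richardson extrapolation on the trapezoidal column (denominator 4−1=3):
R_{1,1} = (4·1.7510614 − 1.7633590) / 3 = 1.7469622
R_{2,1} = 1.7479815 + (1.7479815 − 1.7510614)/3 = 1.7469549
R_{2,2} = (16·1.7469549 − 1.7469622) / 15 = 1.7469544

1.74695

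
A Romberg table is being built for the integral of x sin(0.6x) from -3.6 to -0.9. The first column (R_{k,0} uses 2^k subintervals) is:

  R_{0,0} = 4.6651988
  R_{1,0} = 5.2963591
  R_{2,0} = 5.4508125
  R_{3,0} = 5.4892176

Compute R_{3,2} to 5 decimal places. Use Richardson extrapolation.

Richardson extrapolation on the trapezoidal column (denominator 4−1=3):
R_{2,1} = (4·5.4508125 − 5.2963591) / 3 = 5.5022970
R_{3,1} = 5.4892176 + (5.4892176 − 5.4508125)/3 = 5.5020193
R_{3,2} = (16·5.5020193 − 5.5022970) / 15 = 5.5020008

5.50200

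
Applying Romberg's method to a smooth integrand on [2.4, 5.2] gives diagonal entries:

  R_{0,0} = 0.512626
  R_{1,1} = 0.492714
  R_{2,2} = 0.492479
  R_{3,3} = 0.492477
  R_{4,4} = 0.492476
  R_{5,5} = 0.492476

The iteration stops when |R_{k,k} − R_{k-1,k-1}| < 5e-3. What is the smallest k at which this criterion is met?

k = 2

|R_{1,1} − R_{0,0}| = 0.019912 ≥ 5e-3
|R_{2,2} − R_{1,1}| = 0.000235 < 5e-3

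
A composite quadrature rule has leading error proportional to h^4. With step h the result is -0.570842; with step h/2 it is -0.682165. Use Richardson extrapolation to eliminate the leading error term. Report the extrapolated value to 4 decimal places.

Extrapolated value = (16·A(h/2) − A(h)) / (16 − 1)
= (16·(-0.682165) − (-0.570842)) / 15
= -10.343798 / 15 = -0.689587

-0.6896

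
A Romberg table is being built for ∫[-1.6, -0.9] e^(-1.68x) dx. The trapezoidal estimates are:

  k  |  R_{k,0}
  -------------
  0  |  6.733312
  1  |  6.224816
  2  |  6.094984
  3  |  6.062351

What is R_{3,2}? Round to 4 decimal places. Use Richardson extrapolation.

R_{2,1} = (4·6.094984 − 6.224816) / 3 = 6.051707
R_{3,1} = (4·6.062351 − 6.094984) / 3 = 6.051473
R_{3,2} = (16·6.051473 − 6.051707) / 15 = 6.051457

6.0515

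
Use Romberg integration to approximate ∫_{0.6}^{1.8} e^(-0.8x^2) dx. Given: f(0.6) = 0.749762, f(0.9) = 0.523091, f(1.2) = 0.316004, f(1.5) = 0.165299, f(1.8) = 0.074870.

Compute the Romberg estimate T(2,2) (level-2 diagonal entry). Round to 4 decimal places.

0.4212

T(0,0) (trapezoid, 1 panel, h=1.2000): 0.494779
T(1,0) (trapezoid, 2 panels, h=0.6000): 0.436992
T(2,0) (trapezoid, 4 panels, h=0.3000): 0.425013
T(1,1) = 0.436992 + (0.436992 − 0.494779)/3 = 0.417730
T(2,1) = 0.425013 + (0.425013 − 0.436992)/3 = 0.421020
T(2,2) = 0.421020 + (0.421020 − 0.417730)/15 = 0.421239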